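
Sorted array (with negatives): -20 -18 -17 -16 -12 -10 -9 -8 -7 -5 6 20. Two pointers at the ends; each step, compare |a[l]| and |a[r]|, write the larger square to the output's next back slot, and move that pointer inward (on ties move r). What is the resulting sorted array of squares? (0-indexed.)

[25, 36, 49, 64, 81, 100, 144, 256, 289, 324, 400, 400]

[0,11] |-20|<=|20| out[11]=400 → r--
[0,10] |-20|>|6| out[10]=400 → l++
[1,10] |-18|>|6| out[9]=324 → l++
[2,10] |-17|>|6| out[8]=289 → l++
[3,10] |-16|>|6| out[7]=256 → l++
[4,10] |-12|>|6| out[6]=144 → l++
[5,10] |-10|>|6| out[5]=100 → l++
[6,10] |-9|>|6| out[4]=81 → l++
[7,10] |-8|>|6| out[3]=64 → l++
[8,10] |-7|>|6| out[2]=49 → l++
[9,10] |-5|<=|6| out[1]=36 → r--
[9,9] |-5|<=|-5| out[0]=25 → r--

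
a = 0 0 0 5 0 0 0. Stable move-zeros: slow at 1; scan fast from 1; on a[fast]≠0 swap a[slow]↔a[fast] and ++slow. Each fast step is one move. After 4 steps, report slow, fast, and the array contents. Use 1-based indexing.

(s=1,f=1) a[fast]=0 → fast++
(s=1,f=2) a[fast]=0 → fast++
(s=1,f=3) a[fast]=0 → fast++
(s=1,f=4) a[fast]=5≠0 swap→a[1]=5 → slow++,fast++

slow=2, fast=5, a=[5, 0, 0, 0, 0, 0, 0]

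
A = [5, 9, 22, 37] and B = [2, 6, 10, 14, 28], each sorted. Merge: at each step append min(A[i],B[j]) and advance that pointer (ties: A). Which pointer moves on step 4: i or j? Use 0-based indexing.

[i=0,j=0] A[i]=5>B[j]=2 take 2 → j++
[i=0,j=1] A[i]=5<=B[j]=6 take 5 → i++
[i=1,j=1] A[i]=9>B[j]=6 take 6 → j++
[i=1,j=2] A[i]=9<=B[j]=10 take 9 → i++

i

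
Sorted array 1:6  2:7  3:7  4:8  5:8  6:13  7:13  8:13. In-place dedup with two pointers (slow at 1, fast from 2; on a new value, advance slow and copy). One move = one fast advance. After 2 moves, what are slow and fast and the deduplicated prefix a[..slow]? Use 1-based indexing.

slow=2, fast=4, prefix=[6, 7]

(s=1,f=2) a[fast]=7≠a[slow]=6 write a[2]=7 → slow++,fast++
(s=2,f=3) a[fast]=7=a[slow] dup → fast++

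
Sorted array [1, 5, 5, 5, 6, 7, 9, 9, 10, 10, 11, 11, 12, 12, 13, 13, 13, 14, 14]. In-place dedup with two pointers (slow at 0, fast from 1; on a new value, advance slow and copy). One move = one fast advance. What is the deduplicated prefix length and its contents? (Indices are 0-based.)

slow=0 fast=1: a[fast]=5≠a[slow]=1 write a[1]=5, slow++,fast++
slow=1 fast=2: a[fast]=5=a[slow] dup, fast++
slow=1 fast=3: a[fast]=5=a[slow] dup, fast++
slow=1 fast=4: a[fast]=6≠a[slow]=5 write a[2]=6, slow++,fast++
slow=2 fast=5: a[fast]=7≠a[slow]=6 write a[3]=7, slow++,fast++
slow=3 fast=6: a[fast]=9≠a[slow]=7 write a[4]=9, slow++,fast++
slow=4 fast=7: a[fast]=9=a[slow] dup, fast++
slow=4 fast=8: a[fast]=10≠a[slow]=9 write a[5]=10, slow++,fast++
slow=5 fast=9: a[fast]=10=a[slow] dup, fast++
slow=5 fast=10: a[fast]=11≠a[slow]=10 write a[6]=11, slow++,fast++
slow=6 fast=11: a[fast]=11=a[slow] dup, fast++
slow=6 fast=12: a[fast]=12≠a[slow]=11 write a[7]=12, slow++,fast++
slow=7 fast=13: a[fast]=12=a[slow] dup, fast++
slow=7 fast=14: a[fast]=13≠a[slow]=12 write a[8]=13, slow++,fast++
slow=8 fast=15: a[fast]=13=a[slow] dup, fast++
slow=8 fast=16: a[fast]=13=a[slow] dup, fast++
slow=8 fast=17: a[fast]=14≠a[slow]=13 write a[9]=14, slow++,fast++
slow=9 fast=18: a[fast]=14=a[slow] dup, fast++

length 10; prefix = [1, 5, 6, 7, 9, 10, 11, 12, 13, 14]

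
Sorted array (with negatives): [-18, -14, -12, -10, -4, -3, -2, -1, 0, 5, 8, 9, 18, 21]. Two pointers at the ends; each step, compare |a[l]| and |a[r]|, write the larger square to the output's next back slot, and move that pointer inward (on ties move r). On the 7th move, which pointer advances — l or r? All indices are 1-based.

r

l=1 r=14: |-18|<=|21| out[14]=441, r--
l=1 r=13: |-18|<=|18| out[13]=324, r--
l=1 r=12: |-18|>|9| out[12]=324, l++
l=2 r=12: |-14|>|9| out[11]=196, l++
l=3 r=12: |-12|>|9| out[10]=144, l++
l=4 r=12: |-10|>|9| out[9]=100, l++
l=5 r=12: |-4|<=|9| out[8]=81, r--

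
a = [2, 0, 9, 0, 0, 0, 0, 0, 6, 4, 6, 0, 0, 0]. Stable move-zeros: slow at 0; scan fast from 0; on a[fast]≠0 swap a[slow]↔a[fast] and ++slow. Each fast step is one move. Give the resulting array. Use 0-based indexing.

(s=0,f=0) a[fast]=2≠0 swap→a[0]=2 → slow++,fast++
(s=1,f=1) a[fast]=0 → fast++
(s=1,f=2) a[fast]=9≠0 swap→a[1]=9 → slow++,fast++
(s=2,f=3) a[fast]=0 → fast++
(s=2,f=4) a[fast]=0 → fast++
(s=2,f=5) a[fast]=0 → fast++
(s=2,f=6) a[fast]=0 → fast++
(s=2,f=7) a[fast]=0 → fast++
(s=2,f=8) a[fast]=6≠0 swap→a[2]=6 → slow++,fast++
(s=3,f=9) a[fast]=4≠0 swap→a[3]=4 → slow++,fast++
(s=4,f=10) a[fast]=6≠0 swap→a[4]=6 → slow++,fast++
(s=5,f=11) a[fast]=0 → fast++
(s=5,f=12) a[fast]=0 → fast++
(s=5,f=13) a[fast]=0 → fast++

[2, 9, 6, 4, 6, 0, 0, 0, 0, 0, 0, 0, 0, 0]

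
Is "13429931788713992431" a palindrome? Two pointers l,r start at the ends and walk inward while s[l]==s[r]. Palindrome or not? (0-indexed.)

l=0 r=19: '1'=='1', l++,r--
l=1 r=18: '3'=='3', l++,r--
l=2 r=17: '4'=='4', l++,r--
l=3 r=16: '2'=='2', l++,r--
l=4 r=15: '9'=='9', l++,r--
l=5 r=14: '9'=='9', l++,r--
l=6 r=13: '3'=='3', l++,r--
l=7 r=12: '1'=='1', l++,r--
l=8 r=11: '7'=='7', l++,r--
l=9 r=10: '8'=='8', l++,r--

palindrome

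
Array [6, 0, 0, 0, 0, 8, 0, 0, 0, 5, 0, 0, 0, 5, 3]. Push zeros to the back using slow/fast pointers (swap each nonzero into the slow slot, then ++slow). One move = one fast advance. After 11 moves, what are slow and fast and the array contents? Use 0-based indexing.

slow=3, fast=11, a=[6, 8, 5, 0, 0, 0, 0, 0, 0, 0, 0, 0, 0, 5, 3]

slow=0 fast=0: a[fast]=6≠0 swap→a[0]=6, slow++,fast++
slow=1 fast=1: a[fast]=0, fast++
slow=1 fast=2: a[fast]=0, fast++
slow=1 fast=3: a[fast]=0, fast++
slow=1 fast=4: a[fast]=0, fast++
slow=1 fast=5: a[fast]=8≠0 swap→a[1]=8, slow++,fast++
slow=2 fast=6: a[fast]=0, fast++
slow=2 fast=7: a[fast]=0, fast++
slow=2 fast=8: a[fast]=0, fast++
slow=2 fast=9: a[fast]=5≠0 swap→a[2]=5, slow++,fast++
slow=3 fast=10: a[fast]=0, fast++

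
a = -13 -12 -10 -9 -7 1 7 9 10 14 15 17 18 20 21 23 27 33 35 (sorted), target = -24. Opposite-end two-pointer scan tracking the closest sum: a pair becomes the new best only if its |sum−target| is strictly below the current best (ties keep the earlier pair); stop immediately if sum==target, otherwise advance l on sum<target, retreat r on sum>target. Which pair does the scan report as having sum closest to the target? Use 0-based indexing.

pair (-13, -10) with sum -23 (|Δ|=1)

l=0 r=18: -13+35=22 d=46 *, r--
l=0 r=17: -13+33=20 d=44 *, r--
l=0 r=16: -13+27=14 d=38 *, r--
l=0 r=15: -13+23=10 d=34 *, r--
l=0 r=14: -13+21=8 d=32 *, r--
l=0 r=13: -13+20=7 d=31 *, r--
l=0 r=12: -13+18=5 d=29 *, r--
l=0 r=11: -13+17=4 d=28 *, r--
l=0 r=10: -13+15=2 d=26 *, r--
l=0 r=9: -13+14=1 d=25 *, r--
l=0 r=8: -13+10=-3 d=21 *, r--
l=0 r=7: -13+9=-4 d=20 *, r--
l=0 r=6: -13+7=-6 d=18 *, r--
l=0 r=5: -13+1=-12 d=12 *, r--
l=0 r=4: -13+-7=-20 d=4 *, r--
l=0 r=3: -13+-9=-22 d=2 *, r--
l=0 r=2: -13+-10=-23 d=1 *, r--
l=0 r=1: -13+-12=-25 d=1, l++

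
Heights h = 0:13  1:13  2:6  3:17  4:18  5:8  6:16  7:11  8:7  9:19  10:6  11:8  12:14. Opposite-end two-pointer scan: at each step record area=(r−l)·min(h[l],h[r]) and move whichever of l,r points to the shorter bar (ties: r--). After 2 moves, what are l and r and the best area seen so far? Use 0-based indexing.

l=2, r=12, best area=156

l=0 r=12: min(13,14)*12=156 best=156 *, l++
l=1 r=12: min(13,14)*11=143 best=156, l++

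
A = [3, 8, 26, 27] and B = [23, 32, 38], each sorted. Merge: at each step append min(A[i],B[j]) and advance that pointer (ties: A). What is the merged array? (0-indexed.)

i=0 j=0: A[i]=3<=B[j]=23 take 3, i++
i=1 j=0: A[i]=8<=B[j]=23 take 8, i++
i=2 j=0: A[i]=26>B[j]=23 take 23, j++
i=2 j=1: A[i]=26<=B[j]=32 take 26, i++
i=3 j=1: A[i]=27<=B[j]=32 take 27, i++
i=4 j=1: A done, take B[j]=32, j++
i=4 j=2: A done, take B[j]=38, j++

[3, 8, 23, 26, 27, 32, 38]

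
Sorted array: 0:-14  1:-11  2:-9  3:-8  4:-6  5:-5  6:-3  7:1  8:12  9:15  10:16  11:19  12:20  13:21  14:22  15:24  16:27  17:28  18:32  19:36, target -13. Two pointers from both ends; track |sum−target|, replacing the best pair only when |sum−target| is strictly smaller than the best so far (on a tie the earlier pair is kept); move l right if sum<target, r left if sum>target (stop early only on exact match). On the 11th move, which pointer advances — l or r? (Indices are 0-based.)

r

[0,19] -14+36=22 d=35 * → r--
[0,18] -14+32=18 d=31 * → r--
[0,17] -14+28=14 d=27 * → r--
[0,16] -14+27=13 d=26 * → r--
[0,15] -14+24=10 d=23 * → r--
[0,14] -14+22=8 d=21 * → r--
[0,13] -14+21=7 d=20 * → r--
[0,12] -14+20=6 d=19 * → r--
[0,11] -14+19=5 d=18 * → r--
[0,10] -14+16=2 d=15 * → r--
[0,9] -14+15=1 d=14 * → r--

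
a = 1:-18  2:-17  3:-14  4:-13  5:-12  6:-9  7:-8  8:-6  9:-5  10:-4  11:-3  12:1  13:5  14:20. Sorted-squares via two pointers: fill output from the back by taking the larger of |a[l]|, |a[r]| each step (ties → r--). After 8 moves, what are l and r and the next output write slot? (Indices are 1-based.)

l=8, r=13, next write slot=6

[1,14] |-18|<=|20| out[14]=400 → r--
[1,13] |-18|>|5| out[13]=324 → l++
[2,13] |-17|>|5| out[12]=289 → l++
[3,13] |-14|>|5| out[11]=196 → l++
[4,13] |-13|>|5| out[10]=169 → l++
[5,13] |-12|>|5| out[9]=144 → l++
[6,13] |-9|>|5| out[8]=81 → l++
[7,13] |-8|>|5| out[7]=64 → l++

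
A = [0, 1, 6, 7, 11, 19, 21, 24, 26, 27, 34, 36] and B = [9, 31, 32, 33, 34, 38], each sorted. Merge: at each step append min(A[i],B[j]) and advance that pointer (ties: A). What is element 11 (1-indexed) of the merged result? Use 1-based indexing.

i=1 j=1: A[i]=0<=B[j]=9 take 0, i++
i=2 j=1: A[i]=1<=B[j]=9 take 1, i++
i=3 j=1: A[i]=6<=B[j]=9 take 6, i++
i=4 j=1: A[i]=7<=B[j]=9 take 7, i++
i=5 j=1: A[i]=11>B[j]=9 take 9, j++
i=5 j=2: A[i]=11<=B[j]=31 take 11, i++
i=6 j=2: A[i]=19<=B[j]=31 take 19, i++
i=7 j=2: A[i]=21<=B[j]=31 take 21, i++
i=8 j=2: A[i]=24<=B[j]=31 take 24, i++
i=9 j=2: A[i]=26<=B[j]=31 take 26, i++
i=10 j=2: A[i]=27<=B[j]=31 take 27, i++
i=11 j=2: A[i]=34>B[j]=31 take 31, j++
i=11 j=3: A[i]=34>B[j]=32 take 32, j++
i=11 j=4: A[i]=34>B[j]=33 take 33, j++
i=11 j=5: A[i]=34<=B[j]=34 take 34, i++
i=12 j=5: A[i]=36>B[j]=34 take 34, j++
i=12 j=6: A[i]=36<=B[j]=38 take 36, i++
i=13 j=6: A done, take B[j]=38, j++

merged[11] = 27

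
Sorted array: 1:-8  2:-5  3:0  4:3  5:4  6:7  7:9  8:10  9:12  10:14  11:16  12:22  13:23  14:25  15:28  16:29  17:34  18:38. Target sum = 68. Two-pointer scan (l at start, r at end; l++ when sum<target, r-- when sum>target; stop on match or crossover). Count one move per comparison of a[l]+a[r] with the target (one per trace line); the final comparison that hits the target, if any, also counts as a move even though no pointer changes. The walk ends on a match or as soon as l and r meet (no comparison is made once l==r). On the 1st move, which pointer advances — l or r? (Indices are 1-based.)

l

[1,18] -8+38=30 <68 → l++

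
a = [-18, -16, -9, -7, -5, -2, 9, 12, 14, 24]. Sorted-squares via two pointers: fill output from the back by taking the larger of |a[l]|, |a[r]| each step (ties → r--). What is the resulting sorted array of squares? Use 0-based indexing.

l=0 r=9: |-18|<=|24| out[9]=576, r--
l=0 r=8: |-18|>|14| out[8]=324, l++
l=1 r=8: |-16|>|14| out[7]=256, l++
l=2 r=8: |-9|<=|14| out[6]=196, r--
l=2 r=7: |-9|<=|12| out[5]=144, r--
l=2 r=6: |-9|<=|9| out[4]=81, r--
l=2 r=5: |-9|>|-2| out[3]=81, l++
l=3 r=5: |-7|>|-2| out[2]=49, l++
l=4 r=5: |-5|>|-2| out[1]=25, l++
l=5 r=5: |-2|<=|-2| out[0]=4, r--

[4, 25, 49, 81, 81, 144, 196, 256, 324, 576]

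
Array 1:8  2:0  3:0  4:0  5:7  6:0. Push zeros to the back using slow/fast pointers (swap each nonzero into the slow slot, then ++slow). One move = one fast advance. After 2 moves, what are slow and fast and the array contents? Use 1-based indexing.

slow=2, fast=3, a=[8, 0, 0, 0, 7, 0]

slow=1 fast=1: a[fast]=8≠0 swap→a[1]=8, slow++,fast++
slow=2 fast=2: a[fast]=0, fast++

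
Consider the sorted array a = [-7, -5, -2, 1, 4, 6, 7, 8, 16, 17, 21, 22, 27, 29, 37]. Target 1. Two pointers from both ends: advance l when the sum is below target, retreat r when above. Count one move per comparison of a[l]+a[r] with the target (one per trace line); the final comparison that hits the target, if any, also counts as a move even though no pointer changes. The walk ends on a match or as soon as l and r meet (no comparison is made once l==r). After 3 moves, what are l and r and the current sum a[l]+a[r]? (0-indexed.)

l=0 r=14: -7+37=30 >1, r--
l=0 r=13: -7+29=22 >1, r--
l=0 r=12: -7+27=20 >1, r--

l=0, r=11, sum=15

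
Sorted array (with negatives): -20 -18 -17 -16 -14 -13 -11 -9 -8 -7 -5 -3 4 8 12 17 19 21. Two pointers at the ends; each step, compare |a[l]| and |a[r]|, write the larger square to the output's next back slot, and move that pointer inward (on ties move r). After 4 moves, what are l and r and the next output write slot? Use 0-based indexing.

l=0 r=17: |-20|<=|21| out[17]=441, r--
l=0 r=16: |-20|>|19| out[16]=400, l++
l=1 r=16: |-18|<=|19| out[15]=361, r--
l=1 r=15: |-18|>|17| out[14]=324, l++

l=2, r=15, next write slot=13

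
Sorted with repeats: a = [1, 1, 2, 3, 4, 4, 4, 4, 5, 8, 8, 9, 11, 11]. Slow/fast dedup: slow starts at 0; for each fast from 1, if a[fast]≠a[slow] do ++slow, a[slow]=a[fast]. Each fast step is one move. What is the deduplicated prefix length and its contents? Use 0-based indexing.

length 8; prefix = [1, 2, 3, 4, 5, 8, 9, 11]

slow=0 fast=1: a[fast]=1=a[slow] dup, fast++
slow=0 fast=2: a[fast]=2≠a[slow]=1 write a[1]=2, slow++,fast++
slow=1 fast=3: a[fast]=3≠a[slow]=2 write a[2]=3, slow++,fast++
slow=2 fast=4: a[fast]=4≠a[slow]=3 write a[3]=4, slow++,fast++
slow=3 fast=5: a[fast]=4=a[slow] dup, fast++
slow=3 fast=6: a[fast]=4=a[slow] dup, fast++
slow=3 fast=7: a[fast]=4=a[slow] dup, fast++
slow=3 fast=8: a[fast]=5≠a[slow]=4 write a[4]=5, slow++,fast++
slow=4 fast=9: a[fast]=8≠a[slow]=5 write a[5]=8, slow++,fast++
slow=5 fast=10: a[fast]=8=a[slow] dup, fast++
slow=5 fast=11: a[fast]=9≠a[slow]=8 write a[6]=9, slow++,fast++
slow=6 fast=12: a[fast]=11≠a[slow]=9 write a[7]=11, slow++,fast++
slow=7 fast=13: a[fast]=11=a[slow] dup, fast++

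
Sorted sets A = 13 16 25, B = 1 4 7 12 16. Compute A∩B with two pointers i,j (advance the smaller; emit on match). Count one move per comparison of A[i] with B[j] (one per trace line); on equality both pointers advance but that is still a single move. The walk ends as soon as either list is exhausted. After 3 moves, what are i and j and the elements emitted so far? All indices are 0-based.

i=0, j=3, emitted=[]

[i=0,j=0] 13>1 → j++
[i=0,j=1] 13>4 → j++
[i=0,j=2] 13>7 → j++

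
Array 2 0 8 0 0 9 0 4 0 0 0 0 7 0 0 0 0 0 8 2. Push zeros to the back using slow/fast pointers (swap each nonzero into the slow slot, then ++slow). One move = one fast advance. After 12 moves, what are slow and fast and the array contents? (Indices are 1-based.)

slow=5, fast=13, a=[2, 8, 9, 4, 0, 0, 0, 0, 0, 0, 0, 0, 7, 0, 0, 0, 0, 0, 8, 2]

(s=1,f=1) a[fast]=2≠0 swap→a[1]=2 → slow++,fast++
(s=2,f=2) a[fast]=0 → fast++
(s=2,f=3) a[fast]=8≠0 swap→a[2]=8 → slow++,fast++
(s=3,f=4) a[fast]=0 → fast++
(s=3,f=5) a[fast]=0 → fast++
(s=3,f=6) a[fast]=9≠0 swap→a[3]=9 → slow++,fast++
(s=4,f=7) a[fast]=0 → fast++
(s=4,f=8) a[fast]=4≠0 swap→a[4]=4 → slow++,fast++
(s=5,f=9) a[fast]=0 → fast++
(s=5,f=10) a[fast]=0 → fast++
(s=5,f=11) a[fast]=0 → fast++
(s=5,f=12) a[fast]=0 → fast++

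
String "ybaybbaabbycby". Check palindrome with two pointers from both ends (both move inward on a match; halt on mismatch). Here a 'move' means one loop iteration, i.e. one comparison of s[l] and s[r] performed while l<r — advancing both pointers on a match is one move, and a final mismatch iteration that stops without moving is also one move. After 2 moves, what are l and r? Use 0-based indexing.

l=0 r=13: 'y'=='y', l++,r--
l=1 r=12: 'b'=='b', l++,r--

l=2, r=11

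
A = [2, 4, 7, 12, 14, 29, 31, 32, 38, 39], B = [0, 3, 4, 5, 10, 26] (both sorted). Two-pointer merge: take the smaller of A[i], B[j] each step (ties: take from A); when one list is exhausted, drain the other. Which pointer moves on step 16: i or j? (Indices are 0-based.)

i

i=0 j=0: A[i]=2>B[j]=0 take 0, j++
i=0 j=1: A[i]=2<=B[j]=3 take 2, i++
i=1 j=1: A[i]=4>B[j]=3 take 3, j++
i=1 j=2: A[i]=4<=B[j]=4 take 4, i++
i=2 j=2: A[i]=7>B[j]=4 take 4, j++
i=2 j=3: A[i]=7>B[j]=5 take 5, j++
i=2 j=4: A[i]=7<=B[j]=10 take 7, i++
i=3 j=4: A[i]=12>B[j]=10 take 10, j++
i=3 j=5: A[i]=12<=B[j]=26 take 12, i++
i=4 j=5: A[i]=14<=B[j]=26 take 14, i++
i=5 j=5: A[i]=29>B[j]=26 take 26, j++
i=5 j=6: B done, take A[i]=29, i++
i=6 j=6: B done, take A[i]=31, i++
i=7 j=6: B done, take A[i]=32, i++
i=8 j=6: B done, take A[i]=38, i++
i=9 j=6: B done, take A[i]=39, i++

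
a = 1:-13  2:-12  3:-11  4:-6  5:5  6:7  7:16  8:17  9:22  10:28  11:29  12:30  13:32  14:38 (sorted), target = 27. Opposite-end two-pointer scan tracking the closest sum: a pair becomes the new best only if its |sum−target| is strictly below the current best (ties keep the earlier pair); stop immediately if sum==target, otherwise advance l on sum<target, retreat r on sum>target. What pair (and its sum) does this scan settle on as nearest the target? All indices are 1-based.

pair (-11, 38) with sum 27 (|Δ|=0)

l=1 r=14: -13+38=25 d=2 *, l++
l=2 r=14: -12+38=26 d=1 *, l++
l=3 r=14: -11+38=27 d=0 *, stop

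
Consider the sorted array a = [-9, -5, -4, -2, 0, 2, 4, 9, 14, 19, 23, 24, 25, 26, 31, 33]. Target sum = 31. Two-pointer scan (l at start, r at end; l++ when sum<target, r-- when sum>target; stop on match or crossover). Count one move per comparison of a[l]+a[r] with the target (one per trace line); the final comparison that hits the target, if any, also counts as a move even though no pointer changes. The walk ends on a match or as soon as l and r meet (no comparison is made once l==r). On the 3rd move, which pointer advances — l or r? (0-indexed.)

l

[0,15] -9+33=24 <31 → l++
[1,15] -5+33=28 <31 → l++
[2,15] -4+33=29 <31 → l++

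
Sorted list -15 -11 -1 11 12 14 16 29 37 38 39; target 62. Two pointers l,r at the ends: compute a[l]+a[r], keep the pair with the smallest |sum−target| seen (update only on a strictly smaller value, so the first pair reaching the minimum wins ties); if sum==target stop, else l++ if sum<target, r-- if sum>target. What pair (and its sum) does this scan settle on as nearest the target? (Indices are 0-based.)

l=0 r=10: -15+39=24 d=38 *, l++
l=1 r=10: -11+39=28 d=34 *, l++
l=2 r=10: -1+39=38 d=24 *, l++
l=3 r=10: 11+39=50 d=12 *, l++
l=4 r=10: 12+39=51 d=11 *, l++
l=5 r=10: 14+39=53 d=9 *, l++
l=6 r=10: 16+39=55 d=7 *, l++
l=7 r=10: 29+39=68 d=6 *, r--
l=7 r=9: 29+38=67 d=5 *, r--
l=7 r=8: 29+37=66 d=4 *, r--

pair (29, 37) with sum 66 (|Δ|=4)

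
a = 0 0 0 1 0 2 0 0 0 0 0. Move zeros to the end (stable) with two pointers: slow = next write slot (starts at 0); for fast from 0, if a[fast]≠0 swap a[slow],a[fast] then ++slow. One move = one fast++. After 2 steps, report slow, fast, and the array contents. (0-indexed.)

slow=0 fast=0: a[fast]=0, fast++
slow=0 fast=1: a[fast]=0, fast++

slow=0, fast=2, a=[0, 0, 0, 1, 0, 2, 0, 0, 0, 0, 0]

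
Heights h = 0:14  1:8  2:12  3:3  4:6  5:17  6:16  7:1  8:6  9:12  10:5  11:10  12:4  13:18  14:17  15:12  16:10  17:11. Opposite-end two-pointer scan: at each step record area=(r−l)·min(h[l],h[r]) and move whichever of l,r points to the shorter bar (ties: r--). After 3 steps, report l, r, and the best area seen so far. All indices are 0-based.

[0,17] min(14,11)*17=187 best=187 * → r--
[0,16] min(14,10)*16=160 best=187 → r--
[0,15] min(14,12)*15=180 best=187 → r--

l=0, r=14, best area=187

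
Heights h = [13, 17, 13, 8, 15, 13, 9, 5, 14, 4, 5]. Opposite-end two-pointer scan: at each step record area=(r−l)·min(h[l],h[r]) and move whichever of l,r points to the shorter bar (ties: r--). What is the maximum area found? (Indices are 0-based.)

l=0 r=10: min(13,5)*10=50 best=50 *, r--
l=0 r=9: min(13,4)*9=36 best=50, r--
l=0 r=8: min(13,14)*8=104 best=104 *, l++
l=1 r=8: min(17,14)*7=98 best=104, r--
l=1 r=7: min(17,5)*6=30 best=104, r--
l=1 r=6: min(17,9)*5=45 best=104, r--
l=1 r=5: min(17,13)*4=52 best=104, r--
l=1 r=4: min(17,15)*3=45 best=104, r--
l=1 r=3: min(17,8)*2=16 best=104, r--
l=1 r=2: min(17,13)*1=13 best=104, r--

max area = 104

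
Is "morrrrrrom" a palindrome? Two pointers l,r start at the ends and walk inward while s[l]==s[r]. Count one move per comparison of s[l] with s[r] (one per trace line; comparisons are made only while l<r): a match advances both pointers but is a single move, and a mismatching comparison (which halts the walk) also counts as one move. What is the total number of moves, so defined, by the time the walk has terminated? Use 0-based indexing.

5 moves

l=0 r=9: 'm'=='m', l++,r--
l=1 r=8: 'o'=='o', l++,r--
l=2 r=7: 'r'=='r', l++,r--
l=3 r=6: 'r'=='r', l++,r--
l=4 r=5: 'r'=='r', l++,r--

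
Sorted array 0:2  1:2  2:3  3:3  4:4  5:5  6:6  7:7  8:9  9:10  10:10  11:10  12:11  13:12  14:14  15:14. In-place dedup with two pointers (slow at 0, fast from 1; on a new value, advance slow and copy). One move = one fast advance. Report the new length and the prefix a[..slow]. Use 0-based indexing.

slow=0 fast=1: a[fast]=2=a[slow] dup, fast++
slow=0 fast=2: a[fast]=3≠a[slow]=2 write a[1]=3, slow++,fast++
slow=1 fast=3: a[fast]=3=a[slow] dup, fast++
slow=1 fast=4: a[fast]=4≠a[slow]=3 write a[2]=4, slow++,fast++
slow=2 fast=5: a[fast]=5≠a[slow]=4 write a[3]=5, slow++,fast++
slow=3 fast=6: a[fast]=6≠a[slow]=5 write a[4]=6, slow++,fast++
slow=4 fast=7: a[fast]=7≠a[slow]=6 write a[5]=7, slow++,fast++
slow=5 fast=8: a[fast]=9≠a[slow]=7 write a[6]=9, slow++,fast++
slow=6 fast=9: a[fast]=10≠a[slow]=9 write a[7]=10, slow++,fast++
slow=7 fast=10: a[fast]=10=a[slow] dup, fast++
slow=7 fast=11: a[fast]=10=a[slow] dup, fast++
slow=7 fast=12: a[fast]=11≠a[slow]=10 write a[8]=11, slow++,fast++
slow=8 fast=13: a[fast]=12≠a[slow]=11 write a[9]=12, slow++,fast++
slow=9 fast=14: a[fast]=14≠a[slow]=12 write a[10]=14, slow++,fast++
slow=10 fast=15: a[fast]=14=a[slow] dup, fast++

length 11; prefix = [2, 3, 4, 5, 6, 7, 9, 10, 11, 12, 14]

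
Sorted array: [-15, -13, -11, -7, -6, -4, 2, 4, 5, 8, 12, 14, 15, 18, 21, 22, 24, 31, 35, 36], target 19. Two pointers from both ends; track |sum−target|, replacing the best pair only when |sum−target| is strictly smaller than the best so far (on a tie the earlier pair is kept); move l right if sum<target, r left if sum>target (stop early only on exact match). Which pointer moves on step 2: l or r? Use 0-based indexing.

r

l=0 r=19: -15+36=21 d=2 *, r--
l=0 r=18: -15+35=20 d=1 *, r--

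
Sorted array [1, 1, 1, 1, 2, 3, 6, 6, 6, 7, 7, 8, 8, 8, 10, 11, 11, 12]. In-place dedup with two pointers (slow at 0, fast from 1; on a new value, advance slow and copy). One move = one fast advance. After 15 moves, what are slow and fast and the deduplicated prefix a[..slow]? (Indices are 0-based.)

slow=0 fast=1: a[fast]=1=a[slow] dup, fast++
slow=0 fast=2: a[fast]=1=a[slow] dup, fast++
slow=0 fast=3: a[fast]=1=a[slow] dup, fast++
slow=0 fast=4: a[fast]=2≠a[slow]=1 write a[1]=2, slow++,fast++
slow=1 fast=5: a[fast]=3≠a[slow]=2 write a[2]=3, slow++,fast++
slow=2 fast=6: a[fast]=6≠a[slow]=3 write a[3]=6, slow++,fast++
slow=3 fast=7: a[fast]=6=a[slow] dup, fast++
slow=3 fast=8: a[fast]=6=a[slow] dup, fast++
slow=3 fast=9: a[fast]=7≠a[slow]=6 write a[4]=7, slow++,fast++
slow=4 fast=10: a[fast]=7=a[slow] dup, fast++
slow=4 fast=11: a[fast]=8≠a[slow]=7 write a[5]=8, slow++,fast++
slow=5 fast=12: a[fast]=8=a[slow] dup, fast++
slow=5 fast=13: a[fast]=8=a[slow] dup, fast++
slow=5 fast=14: a[fast]=10≠a[slow]=8 write a[6]=10, slow++,fast++
slow=6 fast=15: a[fast]=11≠a[slow]=10 write a[7]=11, slow++,fast++

slow=7, fast=16, prefix=[1, 2, 3, 6, 7, 8, 10, 11]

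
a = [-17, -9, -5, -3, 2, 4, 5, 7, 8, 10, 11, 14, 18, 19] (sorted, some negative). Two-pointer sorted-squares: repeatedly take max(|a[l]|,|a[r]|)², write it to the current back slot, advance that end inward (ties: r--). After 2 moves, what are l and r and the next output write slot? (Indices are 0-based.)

l=0, r=11, next write slot=11

[0,13] |-17|<=|19| out[13]=361 → r--
[0,12] |-17|<=|18| out[12]=324 → r--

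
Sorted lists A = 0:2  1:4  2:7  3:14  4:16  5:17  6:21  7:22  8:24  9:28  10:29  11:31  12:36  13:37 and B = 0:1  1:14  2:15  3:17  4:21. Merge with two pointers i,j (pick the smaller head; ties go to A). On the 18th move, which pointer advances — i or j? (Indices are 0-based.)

i

i=0 j=0: A[i]=2>B[j]=1 take 1, j++
i=0 j=1: A[i]=2<=B[j]=14 take 2, i++
i=1 j=1: A[i]=4<=B[j]=14 take 4, i++
i=2 j=1: A[i]=7<=B[j]=14 take 7, i++
i=3 j=1: A[i]=14<=B[j]=14 take 14, i++
i=4 j=1: A[i]=16>B[j]=14 take 14, j++
i=4 j=2: A[i]=16>B[j]=15 take 15, j++
i=4 j=3: A[i]=16<=B[j]=17 take 16, i++
i=5 j=3: A[i]=17<=B[j]=17 take 17, i++
i=6 j=3: A[i]=21>B[j]=17 take 17, j++
i=6 j=4: A[i]=21<=B[j]=21 take 21, i++
i=7 j=4: A[i]=22>B[j]=21 take 21, j++
i=7 j=5: B done, take A[i]=22, i++
i=8 j=5: B done, take A[i]=24, i++
i=9 j=5: B done, take A[i]=28, i++
i=10 j=5: B done, take A[i]=29, i++
i=11 j=5: B done, take A[i]=31, i++
i=12 j=5: B done, take A[i]=36, i++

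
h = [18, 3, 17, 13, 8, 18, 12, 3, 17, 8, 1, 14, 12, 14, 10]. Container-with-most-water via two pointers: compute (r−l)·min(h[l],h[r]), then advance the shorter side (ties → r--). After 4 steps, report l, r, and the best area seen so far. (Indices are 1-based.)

[1,15] min(18,10)*14=140 best=140 * → r--
[1,14] min(18,14)*13=182 best=182 * → r--
[1,13] min(18,12)*12=144 best=182 → r--
[1,12] min(18,14)*11=154 best=182 → r--

l=1, r=11, best area=182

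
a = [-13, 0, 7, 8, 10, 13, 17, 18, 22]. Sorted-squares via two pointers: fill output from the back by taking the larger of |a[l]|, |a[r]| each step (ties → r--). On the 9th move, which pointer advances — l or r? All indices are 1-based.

r

[1,9] |-13|<=|22| out[9]=484 → r--
[1,8] |-13|<=|18| out[8]=324 → r--
[1,7] |-13|<=|17| out[7]=289 → r--
[1,6] |-13|<=|13| out[6]=169 → r--
[1,5] |-13|>|10| out[5]=169 → l++
[2,5] |0|<=|10| out[4]=100 → r--
[2,4] |0|<=|8| out[3]=64 → r--
[2,3] |0|<=|7| out[2]=49 → r--
[2,2] |0|<=|0| out[1]=0 → r--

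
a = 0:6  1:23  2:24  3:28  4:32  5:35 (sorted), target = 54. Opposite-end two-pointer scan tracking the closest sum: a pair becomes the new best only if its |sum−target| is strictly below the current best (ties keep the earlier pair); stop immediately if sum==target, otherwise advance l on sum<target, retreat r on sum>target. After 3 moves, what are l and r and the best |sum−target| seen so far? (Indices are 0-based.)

l=0 r=5: 6+35=41 d=13 *, l++
l=1 r=5: 23+35=58 d=4 *, r--
l=1 r=4: 23+32=55 d=1 *, r--

l=1, r=3, best |Δ|=1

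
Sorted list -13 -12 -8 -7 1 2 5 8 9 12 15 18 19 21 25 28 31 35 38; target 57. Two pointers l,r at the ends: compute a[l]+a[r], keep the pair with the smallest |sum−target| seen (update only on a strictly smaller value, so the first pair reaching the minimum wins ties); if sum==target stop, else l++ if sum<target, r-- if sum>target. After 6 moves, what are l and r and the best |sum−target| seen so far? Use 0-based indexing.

l=6, r=18, best |Δ|=17

[0,18] -13+38=25 d=32 * → l++
[1,18] -12+38=26 d=31 * → l++
[2,18] -8+38=30 d=27 * → l++
[3,18] -7+38=31 d=26 * → l++
[4,18] 1+38=39 d=18 * → l++
[5,18] 2+38=40 d=17 * → l++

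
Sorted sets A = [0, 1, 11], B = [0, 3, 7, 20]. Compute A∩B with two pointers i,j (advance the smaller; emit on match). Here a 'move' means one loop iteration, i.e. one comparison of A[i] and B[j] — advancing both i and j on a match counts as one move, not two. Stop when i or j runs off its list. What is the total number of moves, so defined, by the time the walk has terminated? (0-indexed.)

5 moves

[i=0,j=0] 0==0 emit → i++,j++
[i=1,j=1] 1<3 → i++
[i=2,j=1] 11>3 → j++
[i=2,j=2] 11>7 → j++
[i=2,j=3] 11<20 → i++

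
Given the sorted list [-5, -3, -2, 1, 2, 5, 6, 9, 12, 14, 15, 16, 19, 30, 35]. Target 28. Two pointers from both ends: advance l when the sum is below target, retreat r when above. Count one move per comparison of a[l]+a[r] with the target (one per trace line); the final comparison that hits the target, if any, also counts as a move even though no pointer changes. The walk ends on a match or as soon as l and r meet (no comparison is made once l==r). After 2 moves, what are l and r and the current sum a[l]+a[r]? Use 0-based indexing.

l=0 r=14: -5+35=30 >28, r--
l=0 r=13: -5+30=25 <28, l++

l=1, r=13, sum=27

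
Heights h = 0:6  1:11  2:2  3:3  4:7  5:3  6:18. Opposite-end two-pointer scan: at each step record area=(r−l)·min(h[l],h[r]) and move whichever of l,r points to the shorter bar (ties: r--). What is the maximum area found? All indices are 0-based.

l=0 r=6: min(6,18)*6=36 best=36 *, l++
l=1 r=6: min(11,18)*5=55 best=55 *, l++
l=2 r=6: min(2,18)*4=8 best=55, l++
l=3 r=6: min(3,18)*3=9 best=55, l++
l=4 r=6: min(7,18)*2=14 best=55, l++
l=5 r=6: min(3,18)*1=3 best=55, l++

max area = 55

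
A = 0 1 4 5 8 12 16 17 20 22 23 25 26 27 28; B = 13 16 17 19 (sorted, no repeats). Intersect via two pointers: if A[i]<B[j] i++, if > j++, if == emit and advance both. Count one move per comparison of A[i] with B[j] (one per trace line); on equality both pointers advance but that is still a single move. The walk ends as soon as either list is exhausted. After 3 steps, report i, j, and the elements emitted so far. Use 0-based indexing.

i=3, j=0, emitted=[]

i=0 j=0: 0<13, i++
i=1 j=0: 1<13, i++
i=2 j=0: 4<13, i++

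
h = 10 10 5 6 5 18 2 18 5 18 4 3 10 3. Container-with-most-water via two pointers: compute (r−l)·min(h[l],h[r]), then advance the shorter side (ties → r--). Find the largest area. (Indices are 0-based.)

max area = 120

[0,13] min(10,3)*13=39 best=39 * → r--
[0,12] min(10,10)*12=120 best=120 * → r--
[0,11] min(10,3)*11=33 best=120 → r--
[0,10] min(10,4)*10=40 best=120 → r--
[0,9] min(10,18)*9=90 best=120 → l++
[1,9] min(10,18)*8=80 best=120 → l++
[2,9] min(5,18)*7=35 best=120 → l++
[3,9] min(6,18)*6=36 best=120 → l++
[4,9] min(5,18)*5=25 best=120 → l++
[5,9] min(18,18)*4=72 best=120 → r--
[5,8] min(18,5)*3=15 best=120 → r--
[5,7] min(18,18)*2=36 best=120 → r--
[5,6] min(18,2)*1=2 best=120 → r--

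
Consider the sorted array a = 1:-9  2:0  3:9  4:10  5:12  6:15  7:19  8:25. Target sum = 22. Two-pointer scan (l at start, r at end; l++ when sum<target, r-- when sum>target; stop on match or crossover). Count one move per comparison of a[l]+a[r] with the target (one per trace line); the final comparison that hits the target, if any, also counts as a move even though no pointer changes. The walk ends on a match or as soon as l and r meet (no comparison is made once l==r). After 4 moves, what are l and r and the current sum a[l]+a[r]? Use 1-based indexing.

l=3, r=6, sum=24

[1,8] -9+25=16 <22 → l++
[2,8] 0+25=25 >22 → r--
[2,7] 0+19=19 <22 → l++
[3,7] 9+19=28 >22 → r--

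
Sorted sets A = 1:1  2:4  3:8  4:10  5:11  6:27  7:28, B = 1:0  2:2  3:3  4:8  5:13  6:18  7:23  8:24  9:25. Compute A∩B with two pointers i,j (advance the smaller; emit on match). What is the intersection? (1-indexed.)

[i=1,j=1] 1>0 → j++
[i=1,j=2] 1<2 → i++
[i=2,j=2] 4>2 → j++
[i=2,j=3] 4>3 → j++
[i=2,j=4] 4<8 → i++
[i=3,j=4] 8==8 emit → i++,j++
[i=4,j=5] 10<13 → i++
[i=5,j=5] 11<13 → i++
[i=6,j=5] 27>13 → j++
[i=6,j=6] 27>18 → j++
[i=6,j=7] 27>23 → j++
[i=6,j=8] 27>24 → j++
[i=6,j=9] 27>25 → j++

intersection = [8]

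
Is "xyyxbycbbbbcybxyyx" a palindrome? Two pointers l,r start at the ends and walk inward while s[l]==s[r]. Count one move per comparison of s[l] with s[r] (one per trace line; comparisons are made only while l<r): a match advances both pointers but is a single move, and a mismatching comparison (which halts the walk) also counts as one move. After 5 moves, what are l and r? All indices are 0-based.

l=5, r=12

l=0 r=17: 'x'=='x', l++,r--
l=1 r=16: 'y'=='y', l++,r--
l=2 r=15: 'y'=='y', l++,r--
l=3 r=14: 'x'=='x', l++,r--
l=4 r=13: 'b'=='b', l++,r--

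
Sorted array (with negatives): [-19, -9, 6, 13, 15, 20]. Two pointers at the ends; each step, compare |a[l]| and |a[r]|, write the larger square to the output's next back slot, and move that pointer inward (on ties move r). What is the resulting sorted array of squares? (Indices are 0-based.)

[36, 81, 169, 225, 361, 400]

[0,5] |-19|<=|20| out[5]=400 → r--
[0,4] |-19|>|15| out[4]=361 → l++
[1,4] |-9|<=|15| out[3]=225 → r--
[1,3] |-9|<=|13| out[2]=169 → r--
[1,2] |-9|>|6| out[1]=81 → l++
[2,2] |6|<=|6| out[0]=36 → r--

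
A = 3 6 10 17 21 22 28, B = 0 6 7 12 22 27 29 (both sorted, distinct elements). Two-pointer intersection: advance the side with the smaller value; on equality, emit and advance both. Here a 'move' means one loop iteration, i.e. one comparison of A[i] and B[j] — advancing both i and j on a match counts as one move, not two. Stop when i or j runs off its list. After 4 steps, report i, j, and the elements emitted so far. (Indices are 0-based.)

i=0 j=0: 3>0, j++
i=0 j=1: 3<6, i++
i=1 j=1: 6==6 emit, i++,j++
i=2 j=2: 10>7, j++

i=2, j=3, emitted=[6]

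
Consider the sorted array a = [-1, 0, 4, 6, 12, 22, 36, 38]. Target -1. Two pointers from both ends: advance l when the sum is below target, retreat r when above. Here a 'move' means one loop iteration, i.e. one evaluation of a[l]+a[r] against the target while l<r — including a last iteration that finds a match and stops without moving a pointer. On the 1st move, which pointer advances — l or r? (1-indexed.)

r

[1,8] -1+38=37 >-1 → r--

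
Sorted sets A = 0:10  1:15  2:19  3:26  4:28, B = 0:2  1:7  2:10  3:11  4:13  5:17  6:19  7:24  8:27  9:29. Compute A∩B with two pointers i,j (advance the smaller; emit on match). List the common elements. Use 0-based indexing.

intersection = [10, 19]

i=0 j=0: 10>2, j++
i=0 j=1: 10>7, j++
i=0 j=2: 10==10 emit, i++,j++
i=1 j=3: 15>11, j++
i=1 j=4: 15>13, j++
i=1 j=5: 15<17, i++
i=2 j=5: 19>17, j++
i=2 j=6: 19==19 emit, i++,j++
i=3 j=7: 26>24, j++
i=3 j=8: 26<27, i++
i=4 j=8: 28>27, j++
i=4 j=9: 28<29, i++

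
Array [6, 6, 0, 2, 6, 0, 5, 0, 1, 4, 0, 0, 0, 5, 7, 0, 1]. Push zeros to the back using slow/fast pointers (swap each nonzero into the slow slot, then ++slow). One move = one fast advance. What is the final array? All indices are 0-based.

[6, 6, 2, 6, 5, 1, 4, 5, 7, 1, 0, 0, 0, 0, 0, 0, 0]

slow=0 fast=0: a[fast]=6≠0 swap→a[0]=6, slow++,fast++
slow=1 fast=1: a[fast]=6≠0 swap→a[1]=6, slow++,fast++
slow=2 fast=2: a[fast]=0, fast++
slow=2 fast=3: a[fast]=2≠0 swap→a[2]=2, slow++,fast++
slow=3 fast=4: a[fast]=6≠0 swap→a[3]=6, slow++,fast++
slow=4 fast=5: a[fast]=0, fast++
slow=4 fast=6: a[fast]=5≠0 swap→a[4]=5, slow++,fast++
slow=5 fast=7: a[fast]=0, fast++
slow=5 fast=8: a[fast]=1≠0 swap→a[5]=1, slow++,fast++
slow=6 fast=9: a[fast]=4≠0 swap→a[6]=4, slow++,fast++
slow=7 fast=10: a[fast]=0, fast++
slow=7 fast=11: a[fast]=0, fast++
slow=7 fast=12: a[fast]=0, fast++
slow=7 fast=13: a[fast]=5≠0 swap→a[7]=5, slow++,fast++
slow=8 fast=14: a[fast]=7≠0 swap→a[8]=7, slow++,fast++
slow=9 fast=15: a[fast]=0, fast++
slow=9 fast=16: a[fast]=1≠0 swap→a[9]=1, slow++,fast++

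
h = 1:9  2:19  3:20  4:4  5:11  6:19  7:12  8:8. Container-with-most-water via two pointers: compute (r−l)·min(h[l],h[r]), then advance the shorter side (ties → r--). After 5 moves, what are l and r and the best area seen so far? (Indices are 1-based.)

l=2, r=4, best area=76

l=1 r=8: min(9,8)*7=56 best=56 *, r--
l=1 r=7: min(9,12)*6=54 best=56, l++
l=2 r=7: min(19,12)*5=60 best=60 *, r--
l=2 r=6: min(19,19)*4=76 best=76 *, r--
l=2 r=5: min(19,11)*3=33 best=76, r--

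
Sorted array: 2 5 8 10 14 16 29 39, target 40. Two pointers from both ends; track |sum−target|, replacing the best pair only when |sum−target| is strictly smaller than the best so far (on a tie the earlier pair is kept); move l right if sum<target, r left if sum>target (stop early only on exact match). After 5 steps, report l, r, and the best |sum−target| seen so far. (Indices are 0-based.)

[0,7] 2+39=41 d=1 * → r--
[0,6] 2+29=31 d=9 → l++
[1,6] 5+29=34 d=6 → l++
[2,6] 8+29=37 d=3 → l++
[3,6] 10+29=39 d=1 → l++

l=4, r=6, best |Δ|=1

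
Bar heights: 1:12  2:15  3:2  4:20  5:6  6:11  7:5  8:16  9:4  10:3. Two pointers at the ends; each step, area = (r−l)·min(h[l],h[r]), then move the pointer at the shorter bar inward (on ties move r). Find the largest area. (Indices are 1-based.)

l=1 r=10: min(12,3)*9=27 best=27 *, r--
l=1 r=9: min(12,4)*8=32 best=32 *, r--
l=1 r=8: min(12,16)*7=84 best=84 *, l++
l=2 r=8: min(15,16)*6=90 best=90 *, l++
l=3 r=8: min(2,16)*5=10 best=90, l++
l=4 r=8: min(20,16)*4=64 best=90, r--
l=4 r=7: min(20,5)*3=15 best=90, r--
l=4 r=6: min(20,11)*2=22 best=90, r--
l=4 r=5: min(20,6)*1=6 best=90, r--

max area = 90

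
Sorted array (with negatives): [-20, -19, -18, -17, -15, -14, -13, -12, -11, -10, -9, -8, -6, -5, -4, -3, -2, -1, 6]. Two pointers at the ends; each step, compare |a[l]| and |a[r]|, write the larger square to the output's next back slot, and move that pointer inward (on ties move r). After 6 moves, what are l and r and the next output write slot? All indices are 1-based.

l=7, r=19, next write slot=13

l=1 r=19: |-20|>|6| out[19]=400, l++
l=2 r=19: |-19|>|6| out[18]=361, l++
l=3 r=19: |-18|>|6| out[17]=324, l++
l=4 r=19: |-17|>|6| out[16]=289, l++
l=5 r=19: |-15|>|6| out[15]=225, l++
l=6 r=19: |-14|>|6| out[14]=196, l++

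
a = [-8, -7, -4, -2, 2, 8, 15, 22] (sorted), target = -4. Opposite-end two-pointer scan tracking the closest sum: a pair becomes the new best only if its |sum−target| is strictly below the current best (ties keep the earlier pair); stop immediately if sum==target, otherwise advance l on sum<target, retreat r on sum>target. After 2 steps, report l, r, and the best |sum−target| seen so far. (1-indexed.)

l=1, r=6, best |Δ|=11

l=1 r=8: -8+22=14 d=18 *, r--
l=1 r=7: -8+15=7 d=11 *, r--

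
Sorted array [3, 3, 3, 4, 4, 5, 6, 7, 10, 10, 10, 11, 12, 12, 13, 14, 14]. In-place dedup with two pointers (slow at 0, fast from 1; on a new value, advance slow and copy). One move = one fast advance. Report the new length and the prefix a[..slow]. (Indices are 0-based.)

length 10; prefix = [3, 4, 5, 6, 7, 10, 11, 12, 13, 14]

slow=0 fast=1: a[fast]=3=a[slow] dup, fast++
slow=0 fast=2: a[fast]=3=a[slow] dup, fast++
slow=0 fast=3: a[fast]=4≠a[slow]=3 write a[1]=4, slow++,fast++
slow=1 fast=4: a[fast]=4=a[slow] dup, fast++
slow=1 fast=5: a[fast]=5≠a[slow]=4 write a[2]=5, slow++,fast++
slow=2 fast=6: a[fast]=6≠a[slow]=5 write a[3]=6, slow++,fast++
slow=3 fast=7: a[fast]=7≠a[slow]=6 write a[4]=7, slow++,fast++
slow=4 fast=8: a[fast]=10≠a[slow]=7 write a[5]=10, slow++,fast++
slow=5 fast=9: a[fast]=10=a[slow] dup, fast++
slow=5 fast=10: a[fast]=10=a[slow] dup, fast++
slow=5 fast=11: a[fast]=11≠a[slow]=10 write a[6]=11, slow++,fast++
slow=6 fast=12: a[fast]=12≠a[slow]=11 write a[7]=12, slow++,fast++
slow=7 fast=13: a[fast]=12=a[slow] dup, fast++
slow=7 fast=14: a[fast]=13≠a[slow]=12 write a[8]=13, slow++,fast++
slow=8 fast=15: a[fast]=14≠a[slow]=13 write a[9]=14, slow++,fast++
slow=9 fast=16: a[fast]=14=a[slow] dup, fast++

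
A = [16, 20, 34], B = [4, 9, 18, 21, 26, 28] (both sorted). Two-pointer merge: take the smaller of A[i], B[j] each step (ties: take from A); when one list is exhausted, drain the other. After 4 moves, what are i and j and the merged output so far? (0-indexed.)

i=1, j=3, merged so far=[4, 9, 16, 18]

i=0 j=0: A[i]=16>B[j]=4 take 4, j++
i=0 j=1: A[i]=16>B[j]=9 take 9, j++
i=0 j=2: A[i]=16<=B[j]=18 take 16, i++
i=1 j=2: A[i]=20>B[j]=18 take 18, j++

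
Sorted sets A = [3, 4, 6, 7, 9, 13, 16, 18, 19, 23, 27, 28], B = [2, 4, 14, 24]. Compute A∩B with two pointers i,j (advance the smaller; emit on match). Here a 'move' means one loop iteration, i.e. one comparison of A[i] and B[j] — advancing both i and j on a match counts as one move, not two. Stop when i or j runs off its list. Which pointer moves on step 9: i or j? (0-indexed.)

i

[i=0,j=0] 3>2 → j++
[i=0,j=1] 3<4 → i++
[i=1,j=1] 4==4 emit → i++,j++
[i=2,j=2] 6<14 → i++
[i=3,j=2] 7<14 → i++
[i=4,j=2] 9<14 → i++
[i=5,j=2] 13<14 → i++
[i=6,j=2] 16>14 → j++
[i=6,j=3] 16<24 → i++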